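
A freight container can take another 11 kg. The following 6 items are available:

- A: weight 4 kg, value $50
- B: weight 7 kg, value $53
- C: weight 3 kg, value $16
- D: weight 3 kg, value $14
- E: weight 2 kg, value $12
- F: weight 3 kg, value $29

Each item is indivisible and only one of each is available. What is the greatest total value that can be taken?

$103

This is a 0/1 knapsack; check combinations near the capacity.
- A+B: weight 4+7=11, value 50+53=103
- A+C+F: weight 4+3+3=10, value 50+16+29=95
- A+D+F: weight 4+3+3=10, value 50+14+29=93
- A+E+F: weight 4+2+3=9, value 50+12+29=91
Best: $103.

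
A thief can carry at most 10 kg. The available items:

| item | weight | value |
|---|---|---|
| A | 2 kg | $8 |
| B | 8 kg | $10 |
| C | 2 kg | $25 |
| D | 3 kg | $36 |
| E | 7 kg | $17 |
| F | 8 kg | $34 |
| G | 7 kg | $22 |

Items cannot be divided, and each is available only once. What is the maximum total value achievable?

$69

Check high-value combinations within 10 kg:
- A+C+D: weight 2+2+3=7, value 8+25+36=69
- C+D: weight 2+3=5, value 25+36=61
- C+F: weight 2+8=10, value 25+34=59
Best: $69.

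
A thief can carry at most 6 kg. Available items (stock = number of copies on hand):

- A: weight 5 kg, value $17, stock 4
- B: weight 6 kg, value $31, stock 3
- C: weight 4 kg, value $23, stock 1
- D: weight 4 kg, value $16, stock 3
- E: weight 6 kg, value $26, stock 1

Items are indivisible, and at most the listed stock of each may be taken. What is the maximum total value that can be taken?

$31

Best selections within weight 6 and stock limits:
- 1×B: weight 6, value 31
- 1×E: weight 6, value 26
- 1×C: weight 4, value 23
Best: $31.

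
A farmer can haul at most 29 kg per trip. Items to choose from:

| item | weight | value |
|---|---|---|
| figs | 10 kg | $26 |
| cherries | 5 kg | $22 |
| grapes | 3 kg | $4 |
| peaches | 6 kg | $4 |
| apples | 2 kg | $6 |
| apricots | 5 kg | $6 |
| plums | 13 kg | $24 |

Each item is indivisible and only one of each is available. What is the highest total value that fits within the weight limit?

This is a 0/1 knapsack; check combinations near the capacity.
- figs+cherries+plums: weight 10+5+13=28, value 26+22+24=72
- figs+cherries+grapes+apples+apricots: weight 10+5+3+2+5=25, value 26+22+4+6+6=64
- figs+cherries+peaches+apples+apricots: weight 10+5+6+2+5=28, value 26+22+4+6+6=64
- figs+cherries+grapes+peaches+apples: weight 10+5+3+6+2=26, value 26+22+4+4+6=62
- cherries+grapes+apples+apricots+plums: weight 5+3+2+5+13=28, value 22+4+6+6+24=62
Best: $72.

$72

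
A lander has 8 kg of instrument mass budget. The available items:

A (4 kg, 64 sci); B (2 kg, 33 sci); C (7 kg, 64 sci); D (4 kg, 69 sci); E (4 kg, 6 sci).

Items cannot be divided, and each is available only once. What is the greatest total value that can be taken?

133 sci

Check high-value combinations within 8 kg:
- A+D: mass 4+4=8, value 64+69=133
- B+D: mass 2+4=6, value 33+69=102
- A+B: mass 4+2=6, value 64+33=97
Best: 133 sci.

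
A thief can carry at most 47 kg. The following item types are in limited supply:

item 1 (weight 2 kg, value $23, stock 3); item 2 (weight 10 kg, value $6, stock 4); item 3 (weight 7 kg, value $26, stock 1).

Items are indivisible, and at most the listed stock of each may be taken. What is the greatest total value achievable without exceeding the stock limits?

$113

Best selections within weight 47 and stock limits:
- 3×item 1 + 3×item 2 + 1×item 3: weight 43, value 113
- 3×item 1 + 2×item 2 + 1×item 3: weight 33, value 107
Best: $113.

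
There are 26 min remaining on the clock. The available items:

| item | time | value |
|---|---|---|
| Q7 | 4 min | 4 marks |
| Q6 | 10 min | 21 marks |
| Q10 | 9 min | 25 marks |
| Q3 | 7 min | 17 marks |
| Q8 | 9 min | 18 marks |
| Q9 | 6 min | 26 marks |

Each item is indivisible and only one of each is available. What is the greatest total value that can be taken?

Check high-value combinations within 26 min:
- Q6+Q10+Q9: time 10+9+6=25, value 21+25+26=72
- Q7+Q10+Q3+Q9: time 4+9+7+6=26, value 4+25+17+26=72
- Q10+Q8+Q9: time 9+9+6=24, value 25+18+26=69
Best: 72 marks.

72 marks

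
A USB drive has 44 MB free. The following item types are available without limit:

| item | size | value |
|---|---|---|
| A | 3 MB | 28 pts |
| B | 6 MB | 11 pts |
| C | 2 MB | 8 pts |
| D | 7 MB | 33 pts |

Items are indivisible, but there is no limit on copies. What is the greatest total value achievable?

400 pts

Best value-per-unit is A at 28/3; filling with it alone gives 14×28 = 392.
Optimal mix: 14×A + 1×C → size 44, value 400.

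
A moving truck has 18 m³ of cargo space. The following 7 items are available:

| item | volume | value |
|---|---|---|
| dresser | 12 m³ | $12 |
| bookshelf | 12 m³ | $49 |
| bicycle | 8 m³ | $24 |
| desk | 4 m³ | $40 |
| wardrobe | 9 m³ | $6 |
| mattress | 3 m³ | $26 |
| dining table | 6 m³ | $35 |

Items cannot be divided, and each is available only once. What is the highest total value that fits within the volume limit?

This is a 0/1 knapsack; check combinations near the capacity.
- desk+mattress+dining table: volume 4+3+6=13, value 40+26+35=101
- bicycle+desk+dining table: volume 8+4+6=18, value 24+40+35=99
- bicycle+desk+mattress: volume 8+4+3=15, value 24+40+26=90
- bookshelf+desk: volume 12+4=16, value 49+40=89
- bicycle+mattress+dining table: volume 8+3+6=17, value 24+26+35=85
Best: $101.

$101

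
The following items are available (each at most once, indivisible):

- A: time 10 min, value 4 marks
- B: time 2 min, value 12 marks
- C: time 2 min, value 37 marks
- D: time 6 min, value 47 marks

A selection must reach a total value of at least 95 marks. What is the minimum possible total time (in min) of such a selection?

Subsets with value ≥ 95, sorted by total time:
- B+C+D: time 10, value 96
- A+B+C+D: time 20, value 100
Minimum time: 10 min.

10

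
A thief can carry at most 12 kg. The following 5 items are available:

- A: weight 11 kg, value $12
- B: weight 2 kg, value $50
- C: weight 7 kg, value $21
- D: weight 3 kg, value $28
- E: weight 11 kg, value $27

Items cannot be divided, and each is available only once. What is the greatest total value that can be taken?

Check high-value combinations within 12 kg:
- B+C+D: weight 2+7+3=12, value 50+21+28=99
- B+D: weight 2+3=5, value 50+28=78
- B+C: weight 2+7=9, value 50+21=71
- B: weight 2, value 50
Best: $99.

$99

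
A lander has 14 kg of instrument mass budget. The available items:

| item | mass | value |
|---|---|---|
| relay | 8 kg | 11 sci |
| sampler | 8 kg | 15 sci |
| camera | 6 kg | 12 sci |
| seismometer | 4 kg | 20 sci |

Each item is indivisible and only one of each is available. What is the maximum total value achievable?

35 sci

Check high-value combinations within 14 kg:
- sampler+seismometer: mass 8+4=12, value 15+20=35
- camera+seismometer: mass 6+4=10, value 12+20=32
- relay+seismometer: mass 8+4=12, value 11+20=31
Best: 35 sci.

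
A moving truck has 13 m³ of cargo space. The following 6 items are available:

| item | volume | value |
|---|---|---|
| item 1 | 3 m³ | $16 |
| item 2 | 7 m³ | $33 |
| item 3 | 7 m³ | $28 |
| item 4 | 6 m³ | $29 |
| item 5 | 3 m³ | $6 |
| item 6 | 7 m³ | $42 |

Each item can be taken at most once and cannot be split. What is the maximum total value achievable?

$71

This is a 0/1 knapsack; check combinations near the capacity.
- item 4+item 6: volume 6+7=13, value 29+42=71
- item 1+item 5+item 6: volume 3+3+7=13, value 16+6+42=64
- item 2+item 4: volume 7+6=13, value 33+29=62
Best: $71.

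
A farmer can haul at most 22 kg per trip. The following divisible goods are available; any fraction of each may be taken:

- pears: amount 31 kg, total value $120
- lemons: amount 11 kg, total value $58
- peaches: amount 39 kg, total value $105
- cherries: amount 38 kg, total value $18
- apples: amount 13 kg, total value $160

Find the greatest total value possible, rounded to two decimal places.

Take in order of value per unit:
- apples (160/13 per unit): all 13 → value 160, running total 160.00
- lemons (58/11 per unit): 9 of 11 → value 9×58/11 = 47.4545, running total 207.45
Total 207.45.

207.45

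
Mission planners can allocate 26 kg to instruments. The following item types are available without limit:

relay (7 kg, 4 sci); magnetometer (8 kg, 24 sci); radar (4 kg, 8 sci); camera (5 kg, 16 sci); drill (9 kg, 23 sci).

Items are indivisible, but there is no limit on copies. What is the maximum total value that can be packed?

Best value-per-unit is camera at 16/5; filling with it alone gives 5×16 = 80.
Optimal mix: 2×magnetometer + 2×camera → mass 26, value 80.

80 sci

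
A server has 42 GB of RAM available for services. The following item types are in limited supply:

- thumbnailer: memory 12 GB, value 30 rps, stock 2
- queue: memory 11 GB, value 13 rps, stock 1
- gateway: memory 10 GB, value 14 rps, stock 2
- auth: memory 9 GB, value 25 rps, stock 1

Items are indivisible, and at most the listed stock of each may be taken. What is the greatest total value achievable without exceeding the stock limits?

Top feasible selections:
- 2×thumbnailer + 1×auth: memory 33, value 85
- 1×thumbnailer + 2×gateway + 1×auth: memory 41, value 83
- 1×thumbnailer + 1×queue + 1×gateway + 1×auth: memory 42, value 82
- 2×thumbnailer + 1×gateway: memory 34, value 74
Best: 85 rps.

85 rps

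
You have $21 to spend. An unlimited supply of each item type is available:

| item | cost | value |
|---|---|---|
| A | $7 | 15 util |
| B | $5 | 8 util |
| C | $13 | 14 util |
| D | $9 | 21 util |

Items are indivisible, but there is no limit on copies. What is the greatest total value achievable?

Best value-per-unit is D at 21/9; filling with it alone gives 2×21 = 42.
Optimal mix: 3×A → cost 21, value 45.

45 util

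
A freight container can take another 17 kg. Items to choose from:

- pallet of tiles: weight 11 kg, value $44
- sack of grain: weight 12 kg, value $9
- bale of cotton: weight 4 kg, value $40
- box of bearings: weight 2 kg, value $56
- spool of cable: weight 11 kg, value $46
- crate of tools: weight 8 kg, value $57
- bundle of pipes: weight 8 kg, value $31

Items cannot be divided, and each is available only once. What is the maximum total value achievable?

Check high-value combinations within 17 kg:
- bale of cotton+box of bearings+crate of tools: weight 4+2+8=14, value 40+56+57=153
- bale of cotton+box of bearings+spool of cable: weight 4+2+11=17, value 40+56+46=142
- pallet of tiles+bale of cotton+box of bearings: weight 11+4+2=17, value 44+40+56=140
- bale of cotton+box of bearings+bundle of pipes: weight 4+2+8=14, value 40+56+31=127
- box of bearings+crate of tools: weight 2+8=10, value 56+57=113
Best: $153.

$153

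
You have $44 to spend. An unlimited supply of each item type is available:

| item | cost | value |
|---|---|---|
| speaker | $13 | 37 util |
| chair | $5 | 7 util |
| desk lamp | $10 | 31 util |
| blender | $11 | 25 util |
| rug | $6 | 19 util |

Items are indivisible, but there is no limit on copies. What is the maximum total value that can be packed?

138 util

Best value-per-unit is rug at 19/6; filling with it alone gives 7×19 = 133.
Optimal mix: 2×desk lamp + 4×rug → cost 44, value 138.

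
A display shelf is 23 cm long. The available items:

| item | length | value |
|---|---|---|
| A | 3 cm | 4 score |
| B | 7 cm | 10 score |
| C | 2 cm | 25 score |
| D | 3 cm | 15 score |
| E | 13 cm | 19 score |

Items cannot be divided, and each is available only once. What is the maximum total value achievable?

63 score

Check high-value combinations within 23 cm:
- A+C+D+E: length 3+2+3+13=21, value 4+25+15+19=63
- C+D+E: length 2+3+13=18, value 25+15+19=59
- A+B+C+D: length 3+7+2+3=15, value 4+10+25+15=54
- B+C+E: length 7+2+13=22, value 10+25+19=54
- B+C+D: length 7+2+3=12, value 10+25+15=50
Best: 63 score.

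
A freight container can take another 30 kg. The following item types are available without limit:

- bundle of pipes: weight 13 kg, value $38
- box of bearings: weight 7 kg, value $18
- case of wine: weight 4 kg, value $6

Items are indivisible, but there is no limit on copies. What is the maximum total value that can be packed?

Best value-per-unit is bundle of pipes at 38/13; filling with it alone gives 2×38 = 76.
Optimal mix: 2×bundle of pipes + 1×case of wine → weight 30, value 82.

$82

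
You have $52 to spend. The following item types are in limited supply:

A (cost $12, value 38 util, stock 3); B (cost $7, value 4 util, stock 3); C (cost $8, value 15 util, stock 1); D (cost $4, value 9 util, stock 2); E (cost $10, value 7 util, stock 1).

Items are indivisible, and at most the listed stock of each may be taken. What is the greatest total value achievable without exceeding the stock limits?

147 util

Best selections within cost 52 and stock limits:
- 3×A + 1×C + 2×D: cost 52, value 147
- 3×A + 1×C + 1×D: cost 48, value 138
Best: 147 util.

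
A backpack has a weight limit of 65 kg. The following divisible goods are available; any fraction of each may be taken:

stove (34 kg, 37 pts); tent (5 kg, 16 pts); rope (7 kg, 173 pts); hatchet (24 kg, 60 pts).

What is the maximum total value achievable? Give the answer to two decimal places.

Take in order of value per unit:
- rope (173/7 per unit): all 7 → value 173, running total 173.00
- tent (16/5 per unit): all 5 → value 16, running total 189.00
- hatchet (60/24 per unit): all 24 → value 60, running total 249.00
- stove (37/34 per unit): 29 of 34 → value 29×37/34 = 31.5588, running total 280.56
Total 280.56.

280.56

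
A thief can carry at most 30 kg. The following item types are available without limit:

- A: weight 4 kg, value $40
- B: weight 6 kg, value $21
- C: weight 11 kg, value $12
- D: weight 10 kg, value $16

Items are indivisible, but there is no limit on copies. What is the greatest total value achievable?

Best value-per-unit is A at 40/4, and filling with it alone uses weight 7×4=28. No mix of the others beats 7×40 = 280.

$280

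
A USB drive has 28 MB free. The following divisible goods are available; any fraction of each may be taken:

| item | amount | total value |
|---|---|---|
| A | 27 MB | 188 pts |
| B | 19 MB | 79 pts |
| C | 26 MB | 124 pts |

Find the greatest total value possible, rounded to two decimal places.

192.77

Take in order of value per unit:
- A (188/27 per unit): all 27 → value 188, running total 188.00
- C (124/26 per unit): 1 of 26 → value 1×124/26 = 4.7692, running total 192.77
Total 192.77.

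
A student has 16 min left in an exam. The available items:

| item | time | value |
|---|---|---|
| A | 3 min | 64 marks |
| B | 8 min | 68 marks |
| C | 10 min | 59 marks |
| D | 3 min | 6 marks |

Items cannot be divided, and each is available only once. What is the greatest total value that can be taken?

138 marks

Check high-value combinations within 16 min:
- A+B+D: time 3+8+3=14, value 64+68+6=138
- A+B: time 3+8=11, value 64+68=132
- A+C+D: time 3+10+3=16, value 64+59+6=129
- A+C: time 3+10=13, value 64+59=123
- B+D: time 8+3=11, value 68+6=74
Best: 138 marks.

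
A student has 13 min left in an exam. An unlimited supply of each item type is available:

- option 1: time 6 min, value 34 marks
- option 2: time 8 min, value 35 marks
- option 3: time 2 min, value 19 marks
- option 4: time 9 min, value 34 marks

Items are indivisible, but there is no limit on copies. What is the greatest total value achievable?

Best value-per-unit is option 3 at 19/2, and filling with it alone uses time 6×2=12. No mix of the others beats 6×19 = 114.

114 marks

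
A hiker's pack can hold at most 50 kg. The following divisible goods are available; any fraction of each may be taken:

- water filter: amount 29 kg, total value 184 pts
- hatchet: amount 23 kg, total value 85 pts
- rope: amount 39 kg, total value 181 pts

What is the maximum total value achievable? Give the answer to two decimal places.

Take in order of value per unit:
- water filter (184/29 per unit): all 29 → value 184, running total 184.00
- rope (181/39 per unit): 21 of 39 → value 21×181/39 = 97.4615, running total 281.46
Total 281.46.

281.46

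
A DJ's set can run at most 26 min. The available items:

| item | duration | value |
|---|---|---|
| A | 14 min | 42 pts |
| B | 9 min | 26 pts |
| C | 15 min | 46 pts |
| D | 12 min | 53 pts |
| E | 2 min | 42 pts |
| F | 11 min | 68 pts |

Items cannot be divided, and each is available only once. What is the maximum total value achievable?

Check high-value combinations within 26 min:
- D+E+F: duration 12+2+11=25, value 53+42+68=163
- B+E+F: duration 9+2+11=22, value 26+42+68=136
- B+D+E: duration 9+12+2=23, value 26+53+42=121
- D+F: duration 12+11=23, value 53+68=121
- B+C+E: duration 9+15+2=26, value 26+46+42=114
Best: 163 pts.

163 pts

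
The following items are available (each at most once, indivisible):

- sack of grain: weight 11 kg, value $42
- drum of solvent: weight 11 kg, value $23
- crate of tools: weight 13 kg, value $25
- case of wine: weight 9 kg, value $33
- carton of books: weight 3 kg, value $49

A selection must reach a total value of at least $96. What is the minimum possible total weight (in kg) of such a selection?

Subsets with value ≥ 96, sorted by total weight:
- sack of grain+case of wine+carton of books: weight 23, value 124
- drum of solvent+case of wine+carton of books: weight 23, value 105
Minimum weight: 23 kg.

23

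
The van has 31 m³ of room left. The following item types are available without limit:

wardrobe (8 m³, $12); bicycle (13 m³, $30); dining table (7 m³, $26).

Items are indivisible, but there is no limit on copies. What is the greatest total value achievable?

Best value-per-unit is dining table at 26/7, and filling with it alone uses volume 4×7=28. No mix of the others beats 4×26 = 104.

$104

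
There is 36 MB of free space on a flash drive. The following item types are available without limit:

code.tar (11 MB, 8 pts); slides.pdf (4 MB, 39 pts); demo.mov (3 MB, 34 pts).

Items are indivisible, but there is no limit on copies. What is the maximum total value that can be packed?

408 pts

Best value-per-unit is demo.mov at 34/3, and filling with it alone uses size 12×3=36. No mix of the others beats 12×34 = 408.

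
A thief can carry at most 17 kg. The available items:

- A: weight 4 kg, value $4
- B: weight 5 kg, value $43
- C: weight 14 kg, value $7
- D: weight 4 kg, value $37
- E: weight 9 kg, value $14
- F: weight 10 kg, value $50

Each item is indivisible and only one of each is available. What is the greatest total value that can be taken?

$93

Check high-value combinations within 17 kg:
- B+F: weight 5+10=15, value 43+50=93
- D+F: weight 4+10=14, value 37+50=87
- A+B+D: weight 4+5+4=13, value 4+43+37=84
Best: $93.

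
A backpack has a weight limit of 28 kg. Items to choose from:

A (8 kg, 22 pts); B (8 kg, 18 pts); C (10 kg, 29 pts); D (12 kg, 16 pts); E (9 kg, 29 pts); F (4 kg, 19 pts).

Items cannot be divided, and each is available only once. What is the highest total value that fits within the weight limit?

Check high-value combinations within 28 kg:
- A+C+E: weight 8+10+9=27, value 22+29+29=80
- C+E+F: weight 10+9+4=23, value 29+29+19=77
- B+C+E: weight 8+10+9=27, value 18+29+29=76
Best: 80 pts.

80 pts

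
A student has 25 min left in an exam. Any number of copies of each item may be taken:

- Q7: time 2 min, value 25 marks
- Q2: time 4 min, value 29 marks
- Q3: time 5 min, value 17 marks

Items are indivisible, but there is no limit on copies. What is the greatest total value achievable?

Best value-per-unit is Q7 at 25/2, and filling with it alone uses time 12×2=24. No mix of the others beats 12×25 = 300.

300 marks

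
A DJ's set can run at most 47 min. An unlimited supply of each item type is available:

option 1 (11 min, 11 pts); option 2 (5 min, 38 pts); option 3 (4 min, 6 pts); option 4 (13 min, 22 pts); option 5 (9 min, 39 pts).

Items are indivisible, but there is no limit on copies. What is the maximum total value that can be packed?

342 pts

Best value-per-unit is option 2 at 38/5, and filling with it alone uses duration 9×5=45. No mix of the others beats 9×38 = 342.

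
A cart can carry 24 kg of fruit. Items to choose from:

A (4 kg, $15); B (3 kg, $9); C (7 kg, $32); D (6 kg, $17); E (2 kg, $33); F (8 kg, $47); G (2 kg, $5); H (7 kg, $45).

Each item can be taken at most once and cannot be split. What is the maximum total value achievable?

$157

Check high-value combinations within 24 kg:
- C+E+F+H: weight 7+2+8+7=24, value 32+33+47+45=157
- A+B+E+F+H: weight 4+3+2+8+7=24, value 15+9+33+47+45=149
- A+E+F+G+H: weight 4+2+8+2+7=23, value 15+33+47+5+45=145
- D+E+F+H: weight 6+2+8+7=23, value 17+33+47+45=142
- A+E+F+H: weight 4+2+8+7=21, value 15+33+47+45=140
Best: $157.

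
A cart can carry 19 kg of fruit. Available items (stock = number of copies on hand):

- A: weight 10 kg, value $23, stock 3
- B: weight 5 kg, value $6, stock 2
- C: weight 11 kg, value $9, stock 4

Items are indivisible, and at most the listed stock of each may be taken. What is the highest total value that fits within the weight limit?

Top feasible selections:
- 1×A + 1×B: weight 15, value 29
- 1×A: weight 10, value 23
Best: $29.

$29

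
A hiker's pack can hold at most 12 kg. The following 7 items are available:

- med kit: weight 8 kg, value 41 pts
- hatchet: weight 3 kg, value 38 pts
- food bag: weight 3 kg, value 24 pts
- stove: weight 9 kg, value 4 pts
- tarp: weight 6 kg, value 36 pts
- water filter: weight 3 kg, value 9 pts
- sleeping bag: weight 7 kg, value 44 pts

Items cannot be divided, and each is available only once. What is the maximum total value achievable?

Check high-value combinations within 12 kg:
- hatchet+food bag+tarp: weight 3+3+6=12, value 38+24+36=98
- hatchet+tarp+water filter: weight 3+6+3=12, value 38+36+9=83
- hatchet+sleeping bag: weight 3+7=10, value 38+44=82
- med kit+hatchet: weight 8+3=11, value 41+38=79
Best: 98 pts.

98 pts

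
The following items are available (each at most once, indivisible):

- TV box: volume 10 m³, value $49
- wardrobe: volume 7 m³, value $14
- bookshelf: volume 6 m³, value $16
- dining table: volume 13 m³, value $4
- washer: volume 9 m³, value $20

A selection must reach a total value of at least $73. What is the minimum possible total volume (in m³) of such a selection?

Subsets with value ≥ 73, sorted by total volume:
- TV box+wardrobe+bookshelf: volume 23, value 79
- TV box+bookshelf+washer: volume 25, value 85
- TV box+wardrobe+washer: volume 26, value 83
Minimum volume: 23 m³.

23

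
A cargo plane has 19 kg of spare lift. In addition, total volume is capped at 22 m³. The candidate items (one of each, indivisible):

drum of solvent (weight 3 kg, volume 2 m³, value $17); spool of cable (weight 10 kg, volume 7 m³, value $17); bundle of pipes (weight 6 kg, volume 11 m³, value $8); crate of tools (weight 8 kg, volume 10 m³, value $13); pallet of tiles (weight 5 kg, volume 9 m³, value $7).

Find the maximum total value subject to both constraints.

$42

Feasible sets respecting both limits:
- drum of solvent+spool of cable+bundle of pipes: weight 19, volume 20, value 42
- drum of solvent+spool of cable+pallet of tiles: weight 18, volume 18, value 41
- drum of solvent+crate of tools+pallet of tiles: weight 16, volume 21, value 37
Best: $42.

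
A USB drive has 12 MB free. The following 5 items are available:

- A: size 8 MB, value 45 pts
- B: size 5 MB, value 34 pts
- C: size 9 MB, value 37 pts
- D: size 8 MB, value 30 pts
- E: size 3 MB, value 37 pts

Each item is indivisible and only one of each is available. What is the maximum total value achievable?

This is a 0/1 knapsack; check combinations near the capacity.
- A+E: size 8+3=11, value 45+37=82
- C+E: size 9+3=12, value 37+37=74
- B+E: size 5+3=8, value 34+37=71
- D+E: size 8+3=11, value 30+37=67
- A: size 8, value 45
Best: 82 pts.

82 pts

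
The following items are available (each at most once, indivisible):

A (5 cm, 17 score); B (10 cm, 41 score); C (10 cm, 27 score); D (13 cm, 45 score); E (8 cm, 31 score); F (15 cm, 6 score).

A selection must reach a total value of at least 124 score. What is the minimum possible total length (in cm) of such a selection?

36

Subsets with value ≥ 124, sorted by total length:
- A+B+D+E: length 36, value 134
- A+B+C+D: length 38, value 130
- B+C+D+E: length 41, value 144
- A+B+C+D+E: length 46, value 161
Minimum length: 36 cm.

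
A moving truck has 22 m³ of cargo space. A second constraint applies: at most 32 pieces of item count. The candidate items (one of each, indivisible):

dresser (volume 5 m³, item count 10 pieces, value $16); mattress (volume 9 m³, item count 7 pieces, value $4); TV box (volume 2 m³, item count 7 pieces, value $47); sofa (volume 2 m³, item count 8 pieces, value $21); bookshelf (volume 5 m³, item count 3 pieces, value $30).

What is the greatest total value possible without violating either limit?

$114

Feasible sets respecting both limits:
- dresser+TV box+sofa+bookshelf: volume 14, item count 28, value 114
- mattress+TV box+sofa+bookshelf: volume 18, item count 25, value 102
- TV box+sofa+bookshelf: volume 9, item count 18, value 98
- dresser+mattress+TV box+bookshelf: volume 21, item count 27, value 97
Best: $114.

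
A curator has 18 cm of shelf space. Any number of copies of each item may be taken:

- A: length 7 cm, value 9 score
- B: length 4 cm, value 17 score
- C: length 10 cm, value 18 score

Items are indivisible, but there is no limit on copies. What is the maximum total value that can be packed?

Best value-per-unit is B at 17/4, and filling with it alone uses length 4×4=16. No mix of the others beats 4×17 = 68.

68 score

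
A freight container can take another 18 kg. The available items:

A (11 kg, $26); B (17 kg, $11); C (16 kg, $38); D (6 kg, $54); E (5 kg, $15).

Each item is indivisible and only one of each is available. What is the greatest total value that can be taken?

$80

Check high-value combinations within 18 kg:
- A+D: weight 11+6=17, value 26+54=80
- D+E: weight 6+5=11, value 54+15=69
- D: weight 6, value 54
- A+E: weight 11+5=16, value 26+15=41
Best: $80.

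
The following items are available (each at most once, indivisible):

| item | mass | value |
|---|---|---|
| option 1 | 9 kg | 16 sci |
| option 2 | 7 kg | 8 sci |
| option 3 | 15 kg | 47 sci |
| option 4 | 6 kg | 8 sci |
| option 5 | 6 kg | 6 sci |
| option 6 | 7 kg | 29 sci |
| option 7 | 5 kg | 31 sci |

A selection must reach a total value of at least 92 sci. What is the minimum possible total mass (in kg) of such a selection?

Subsets with value ≥ 92, sorted by total mass:
- option 3+option 6+option 7: mass 27, value 107
- option 1+option 3+option 7: mass 29, value 94
- option 1+option 3+option 6: mass 31, value 92
Minimum mass: 27 kg.

27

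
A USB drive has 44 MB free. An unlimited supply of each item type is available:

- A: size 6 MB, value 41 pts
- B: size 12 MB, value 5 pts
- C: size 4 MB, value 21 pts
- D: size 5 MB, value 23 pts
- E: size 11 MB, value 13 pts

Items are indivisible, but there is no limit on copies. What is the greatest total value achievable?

288 pts

Best value-per-unit is A at 41/6; filling with it alone gives 7×41 = 287.
Optimal mix: 6×A + 2×C → size 44, value 288.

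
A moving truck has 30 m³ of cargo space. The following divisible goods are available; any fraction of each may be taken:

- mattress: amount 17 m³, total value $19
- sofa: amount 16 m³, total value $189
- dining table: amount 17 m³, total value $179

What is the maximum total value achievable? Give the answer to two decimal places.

Take in order of value per unit:
- sofa (189/16 per unit): all 16 → value 189, running total 189.00
- dining table (179/17 per unit): 14 of 17 → value 14×179/17 = 147.4118, running total 336.41
Total 336.41.

336.41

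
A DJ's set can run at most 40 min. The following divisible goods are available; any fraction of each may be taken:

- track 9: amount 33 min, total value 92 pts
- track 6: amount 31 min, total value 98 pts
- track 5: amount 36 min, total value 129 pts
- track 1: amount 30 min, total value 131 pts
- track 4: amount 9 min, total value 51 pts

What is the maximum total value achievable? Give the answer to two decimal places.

185.58

Take in order of value per unit:
- track 4 (51/9 per unit): all 9 → value 51, running total 51.00
- track 1 (131/30 per unit): all 30 → value 131, running total 182.00
- track 5 (129/36 per unit): 1 of 36 → value 1×129/36 = 3.5833, running total 185.58
Total 185.58.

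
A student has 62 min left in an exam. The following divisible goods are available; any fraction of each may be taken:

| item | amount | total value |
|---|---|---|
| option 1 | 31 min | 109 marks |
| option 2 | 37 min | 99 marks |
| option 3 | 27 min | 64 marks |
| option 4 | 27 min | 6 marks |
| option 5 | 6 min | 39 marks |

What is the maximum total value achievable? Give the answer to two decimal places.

Take in order of value per unit:
- option 5 (39/6 per unit): all 6 → value 39, running total 39.00
- option 1 (109/31 per unit): all 31 → value 109, running total 148.00
- option 2 (99/37 per unit): 25 of 37 → value 25×99/37 = 66.8919, running total 214.89
Total 214.89.

214.89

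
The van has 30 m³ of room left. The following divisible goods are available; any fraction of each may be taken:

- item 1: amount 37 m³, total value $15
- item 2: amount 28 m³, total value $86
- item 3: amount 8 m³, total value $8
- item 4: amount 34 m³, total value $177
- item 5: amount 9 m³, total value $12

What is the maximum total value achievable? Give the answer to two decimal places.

156.18

Take in order of value per unit:
- item 4 (177/34 per unit): 30 of 34 → value 30×177/34 = 156.1765, running total 156.18
Total 156.18.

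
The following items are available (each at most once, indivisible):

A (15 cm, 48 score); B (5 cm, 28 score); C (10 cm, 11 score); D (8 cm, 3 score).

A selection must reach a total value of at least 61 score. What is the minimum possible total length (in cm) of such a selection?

Subsets with value ≥ 61, sorted by total length:
- A+B: length 20, value 76
- A+B+D: length 28, value 79
- A+B+C: length 30, value 87
Minimum length: 20 cm.

20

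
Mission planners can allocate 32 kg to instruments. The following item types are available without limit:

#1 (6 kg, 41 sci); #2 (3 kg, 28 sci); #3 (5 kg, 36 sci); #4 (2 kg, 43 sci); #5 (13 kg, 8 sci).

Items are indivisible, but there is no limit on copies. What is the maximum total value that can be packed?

688 sci

Best value-per-unit is #4 at 43/2, and filling with it alone uses mass 16×2=32. No mix of the others beats 16×43 = 688.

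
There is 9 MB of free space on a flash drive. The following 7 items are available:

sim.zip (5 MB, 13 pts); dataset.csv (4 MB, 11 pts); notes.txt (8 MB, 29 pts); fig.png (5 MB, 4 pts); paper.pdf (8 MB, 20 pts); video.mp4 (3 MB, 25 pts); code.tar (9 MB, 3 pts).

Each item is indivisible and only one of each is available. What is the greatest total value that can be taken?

38 pts

Check high-value combinations within 9 MB:
- sim.zip+video.mp4: size 5+3=8, value 13+25=38
- dataset.csv+video.mp4: size 4+3=7, value 11+25=36
- notes.txt: size 8, value 29
- fig.png+video.mp4: size 5+3=8, value 4+25=29
Best: 38 pts.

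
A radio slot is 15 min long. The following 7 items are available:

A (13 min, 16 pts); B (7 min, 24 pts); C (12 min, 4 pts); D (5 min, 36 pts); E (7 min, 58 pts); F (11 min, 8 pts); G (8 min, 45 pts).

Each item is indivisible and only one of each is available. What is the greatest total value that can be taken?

103 pts

Check high-value combinations within 15 min:
- E+G: duration 7+8=15, value 58+45=103
- D+E: duration 5+7=12, value 36+58=94
- B+E: duration 7+7=14, value 24+58=82
- D+G: duration 5+8=13, value 36+45=81
- B+G: duration 7+8=15, value 24+45=69
Best: 103 pts.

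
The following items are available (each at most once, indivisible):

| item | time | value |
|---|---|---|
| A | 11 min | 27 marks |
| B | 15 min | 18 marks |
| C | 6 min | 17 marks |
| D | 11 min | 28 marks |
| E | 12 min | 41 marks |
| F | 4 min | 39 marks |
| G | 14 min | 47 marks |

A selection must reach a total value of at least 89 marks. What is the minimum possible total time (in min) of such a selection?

22

Subsets with value ≥ 89, sorted by total time:
- C+E+F: time 22, value 97
- C+F+G: time 24, value 103
- A+D+F: time 26, value 94
Minimum time: 22 min.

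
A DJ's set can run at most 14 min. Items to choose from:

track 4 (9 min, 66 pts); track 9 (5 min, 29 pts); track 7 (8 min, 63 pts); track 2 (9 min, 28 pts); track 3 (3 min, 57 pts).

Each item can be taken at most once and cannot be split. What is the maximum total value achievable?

This is a 0/1 knapsack; check combinations near the capacity.
- track 4+track 3: duration 9+3=12, value 66+57=123
- track 7+track 3: duration 8+3=11, value 63+57=120
- track 4+track 9: duration 9+5=14, value 66+29=95
Best: 123 pts.

123 pts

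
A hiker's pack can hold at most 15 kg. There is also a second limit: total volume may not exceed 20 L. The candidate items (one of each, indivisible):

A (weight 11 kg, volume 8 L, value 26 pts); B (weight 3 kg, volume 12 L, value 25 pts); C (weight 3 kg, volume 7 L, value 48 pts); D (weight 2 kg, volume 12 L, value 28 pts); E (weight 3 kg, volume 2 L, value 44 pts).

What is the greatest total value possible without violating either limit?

Feasible sets respecting both limits:
- C+E: weight 6, volume 9, value 92
- C+D: weight 5, volume 19, value 76
- A+C: weight 14, volume 15, value 74
- B+C: weight 6, volume 19, value 73
Best: 92 pts.

92 pts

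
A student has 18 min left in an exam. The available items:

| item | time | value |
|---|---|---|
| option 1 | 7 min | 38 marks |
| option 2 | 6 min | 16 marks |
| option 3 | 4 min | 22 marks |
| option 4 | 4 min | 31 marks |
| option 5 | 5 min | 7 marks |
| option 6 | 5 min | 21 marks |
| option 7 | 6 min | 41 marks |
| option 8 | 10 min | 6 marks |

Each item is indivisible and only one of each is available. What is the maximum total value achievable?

110 marks

This is a 0/1 knapsack; check combinations near the capacity.
- option 1+option 4+option 7: time 7+4+6=17, value 38+31+41=110
- option 1+option 3+option 7: time 7+4+6=17, value 38+22+41=101
- option 1+option 6+option 7: time 7+5+6=18, value 38+21+41=100
- option 3+option 4+option 7: time 4+4+6=14, value 22+31+41=94
Best: 110 marks.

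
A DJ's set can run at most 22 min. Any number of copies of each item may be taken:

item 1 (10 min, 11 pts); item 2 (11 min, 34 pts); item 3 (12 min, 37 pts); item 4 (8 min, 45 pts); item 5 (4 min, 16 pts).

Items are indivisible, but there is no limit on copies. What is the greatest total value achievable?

Best value-per-unit is item 4 at 45/8; filling with it alone gives 2×45 = 90.
Optimal mix: 2×item 4 + 1×item 5 → duration 20, value 106.

106 pts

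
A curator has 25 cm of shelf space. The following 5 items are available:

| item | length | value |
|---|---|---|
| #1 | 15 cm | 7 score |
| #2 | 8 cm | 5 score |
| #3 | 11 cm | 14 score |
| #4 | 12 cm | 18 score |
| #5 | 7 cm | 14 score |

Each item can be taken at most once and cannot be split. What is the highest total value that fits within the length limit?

32 score

Check high-value combinations within 25 cm:
- #4+#5: length 12+7=19, value 18+14=32
- #3+#4: length 11+12=23, value 14+18=32
- #3+#5: length 11+7=18, value 14+14=28
- #2+#4: length 8+12=20, value 5+18=23
- #1+#5: length 15+7=22, value 7+14=21
Best: 32 score.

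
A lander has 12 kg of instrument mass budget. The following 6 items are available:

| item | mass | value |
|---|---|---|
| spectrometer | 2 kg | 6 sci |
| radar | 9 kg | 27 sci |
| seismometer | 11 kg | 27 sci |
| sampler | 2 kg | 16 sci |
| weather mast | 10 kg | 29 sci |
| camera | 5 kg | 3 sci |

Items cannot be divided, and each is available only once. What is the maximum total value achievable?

45 sci

Check high-value combinations within 12 kg:
- sampler+weather mast: mass 2+10=12, value 16+29=45
- radar+sampler: mass 9+2=11, value 27+16=43
- spectrometer+weather mast: mass 2+10=12, value 6+29=35
- spectrometer+radar: mass 2+9=11, value 6+27=33
Best: 45 sci.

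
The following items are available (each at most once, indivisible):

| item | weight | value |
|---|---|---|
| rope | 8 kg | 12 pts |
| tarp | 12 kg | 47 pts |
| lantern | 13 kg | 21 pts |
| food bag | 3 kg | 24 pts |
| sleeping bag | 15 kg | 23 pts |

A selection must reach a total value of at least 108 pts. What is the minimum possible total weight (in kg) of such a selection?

43

Subsets with value ≥ 108, sorted by total weight:
- tarp+lantern+food bag+sleeping bag: weight 43, value 115
- rope+tarp+lantern+food bag+sleeping bag: weight 51, value 127
Minimum weight: 43 kg.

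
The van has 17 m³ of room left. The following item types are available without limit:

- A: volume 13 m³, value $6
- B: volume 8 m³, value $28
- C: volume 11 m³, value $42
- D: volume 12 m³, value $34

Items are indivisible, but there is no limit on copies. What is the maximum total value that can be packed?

Best value-per-unit is C at 42/11; filling with it alone gives 1×42 = 42.
Optimal mix: 2×B → volume 16, value 56.

$56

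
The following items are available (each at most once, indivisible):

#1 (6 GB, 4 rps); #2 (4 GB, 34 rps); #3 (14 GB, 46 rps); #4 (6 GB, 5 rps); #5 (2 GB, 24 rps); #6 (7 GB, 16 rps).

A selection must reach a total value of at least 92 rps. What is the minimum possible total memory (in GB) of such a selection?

Subsets with value ≥ 92, sorted by total memory:
- #2+#3+#5: memory 20, value 104
- #2+#3+#6: memory 25, value 96
- #2+#3+#4+#5: memory 26, value 109
- #1+#2+#3+#5: memory 26, value 108
Minimum memory: 20 GB.

20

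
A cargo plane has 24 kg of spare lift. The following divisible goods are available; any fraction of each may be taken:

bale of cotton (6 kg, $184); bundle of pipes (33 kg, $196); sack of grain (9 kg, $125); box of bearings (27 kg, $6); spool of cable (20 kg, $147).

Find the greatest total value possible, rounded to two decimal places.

Take in order of value per unit:
- bale of cotton (184/6 per unit): all 6 → value 184, running total 184.00
- sack of grain (125/9 per unit): all 9 → value 125, running total 309.00
- spool of cable (147/20 per unit): 9 of 20 → value 9×147/20 = 66.1500, running total 375.15
Total 375.15.

375.15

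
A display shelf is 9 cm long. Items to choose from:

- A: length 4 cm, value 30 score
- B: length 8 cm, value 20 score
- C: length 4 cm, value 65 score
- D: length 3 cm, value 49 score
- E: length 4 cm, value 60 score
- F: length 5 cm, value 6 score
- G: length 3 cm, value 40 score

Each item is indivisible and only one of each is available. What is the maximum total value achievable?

Check high-value combinations within 9 cm:
- C+E: length 4+4=8, value 65+60=125
- C+D: length 4+3=7, value 65+49=114
- D+E: length 3+4=7, value 49+60=109
- C+G: length 4+3=7, value 65+40=105
Best: 125 score.

125 score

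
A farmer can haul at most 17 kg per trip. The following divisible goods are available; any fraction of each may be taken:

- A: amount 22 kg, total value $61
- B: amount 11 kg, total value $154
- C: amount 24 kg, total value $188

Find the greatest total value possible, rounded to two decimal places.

Take in order of value per unit:
- B (154/11 per unit): all 11 → value 154, running total 154.00
- C (188/24 per unit): 6 of 24 → value 6×188/24 = 47.0000, running total 201.00
Total 201.00.

201.00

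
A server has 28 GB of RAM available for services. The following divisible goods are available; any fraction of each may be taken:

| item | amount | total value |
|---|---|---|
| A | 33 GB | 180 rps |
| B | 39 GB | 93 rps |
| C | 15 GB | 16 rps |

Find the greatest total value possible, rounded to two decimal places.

152.73

Take in order of value per unit:
- A (180/33 per unit): 28 of 33 → value 28×180/33 = 152.7273, running total 152.73
Total 152.73.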